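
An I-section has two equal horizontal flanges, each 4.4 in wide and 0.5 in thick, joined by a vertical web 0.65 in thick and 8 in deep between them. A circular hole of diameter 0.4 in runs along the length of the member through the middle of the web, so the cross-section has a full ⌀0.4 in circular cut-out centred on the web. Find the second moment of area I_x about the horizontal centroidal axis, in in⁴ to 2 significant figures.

I_x ≈ 110 in⁴

Decompose the section into non-overlapping parts with the origin at the bottom-left of its bounding rectangle.
Bottom flange: 4.4 × 0.5, A = 2.2 in², y = 0.25 in, Ī = 0.04583 in⁴.
Web: 0.65 × 8, A = 5.2 in², y = 4.5 in, Ī = 27.73 in⁴.
Top flange: 4.4 × 0.5, A = 2.2 in², y = 8.75 in, Ī = 0.04583 in⁴.
Hole (subtracted): ⌀0.4, A = 0.1257 in², y = 4.5 in, Ī = 0.001257 in⁴.
By symmetry the centroid is at mid-height, ȳ = 4.5 in.
Transfer each piece to the horizontal centroidal axis using Ī + A·d² with d = y − 4.5:
  bottom flange: d = -4.25 in → contributes +39.78 in⁴
  web: d = 0 in → contributes +27.73 in⁴
  top flange: d = 4.25 in → contributes +39.78 in⁴
  hole: d = 0 in → contributes −0.001257 in⁴
Total I = 107.3 in⁴.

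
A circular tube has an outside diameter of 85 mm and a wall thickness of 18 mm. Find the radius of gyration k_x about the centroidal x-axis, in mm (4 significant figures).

k_x ≈ 24.53 mm

Split into non-overlapping primitives; take the origin at the lower-left of the bounding box.
Outer circle: ⌀85, A = 5674.5 mm², y = 42.5 mm, Ī = 2 562 392 mm⁴.
Bore (subtracted): ⌀49, A = 1885.74 mm², y = 42.5 mm, Ī = 282 979 mm⁴.
By symmetry the centroid is at mid-height, ȳ = 42.5 mm.
All pieces are centred on the centroidal x-axis, so I = ΣĪ (holes subtracted) = 2 279 413 mm⁴.
Radius of gyration: k = √(I/A) = √(2 279 413 / 3788.76) = 24.528 mm.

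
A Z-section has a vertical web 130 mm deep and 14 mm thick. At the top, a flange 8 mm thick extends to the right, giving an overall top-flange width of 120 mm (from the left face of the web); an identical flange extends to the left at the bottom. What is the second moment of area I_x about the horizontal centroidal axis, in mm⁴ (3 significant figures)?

I_x ≈ 8.88 × 10⁶ mm⁴

Decompose the section into non-overlapping parts with the origin at the bottom-left of its bounding rectangle.
Web: 14 × 130, A = 1 820 mm², y = 65 mm, Ī = 2 563 167 mm⁴.
Top flange (beyond web): 106 × 8, A = 848 mm², y = 126 mm, Ī = 4522.7 mm⁴.
Bottom flange (beyond web): 106 × 8, A = 848 mm², y = 4 mm, Ī = 4522.7 mm⁴.
Centroid: ȳ = ΣA·y / ΣA = 65 mm.
Transfer each piece to the horizontal centroidal axis using Ī + A·d² with d = y − 65:
  web: d = 0 mm → contributes +2 563 167 mm⁴
  top flange (beyond web): d = 61 mm → contributes +3 159 931 mm⁴
  bottom flange (beyond web): d = -61 mm → contributes +3 159 931 mm⁴
Total I = 8 883 028 mm⁴.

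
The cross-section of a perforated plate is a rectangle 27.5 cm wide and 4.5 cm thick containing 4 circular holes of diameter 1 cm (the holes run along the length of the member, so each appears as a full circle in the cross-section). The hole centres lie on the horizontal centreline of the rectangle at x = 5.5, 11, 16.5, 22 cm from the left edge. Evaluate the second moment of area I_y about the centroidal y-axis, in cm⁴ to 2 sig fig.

I_y ≈ 7700 cm⁴

Break the section into simple shapes (no overlaps), measuring from the bottom-left corner of the bounding box.
Plate: 27.5 × 4.5, A = 123.8 cm², x = 13.75 cm, Ī = 7 799 cm⁴.
Hole 1 (subtracted): ⌀1, A = 0.7854 cm², x = 5.5 cm, Ī = 0.04909 cm⁴.
Hole 2 (subtracted): ⌀1, A = 0.7854 cm², x = 11 cm, Ī = 0.04909 cm⁴.
Hole 3 (subtracted): ⌀1, A = 0.7854 cm², x = 16.5 cm, Ī = 0.04909 cm⁴.
Hole 4 (subtracted): ⌀1, A = 0.7854 cm², x = 22 cm, Ī = 0.04909 cm⁴.
By symmetry the centroid is at mid-width, x̄ = 13.75 cm.
Transfer each piece to the centroidal y-axis using Ī + A·d² with d = x − 13.75:
  plate: d = 0 cm → contributes +7 799 cm⁴
  hole 1: d = -8.25 cm → contributes −53.51 cm⁴
  hole 2: d = -2.75 cm → contributes −5.989 cm⁴
  hole 3: d = 2.75 cm → contributes −5.989 cm⁴
  hole 4: d = 8.25 cm → contributes −53.51 cm⁴
Total I = 7 680 cm⁴.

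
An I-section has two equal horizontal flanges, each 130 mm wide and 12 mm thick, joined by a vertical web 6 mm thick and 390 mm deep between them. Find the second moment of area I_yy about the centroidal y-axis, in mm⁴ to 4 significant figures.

Split into non-overlapping primitives; take the origin at the lower-left of the bounding box.
Bottom flange: 130 × 12, A = 1 560 mm², x = 65 mm, Ī = 2 197 000 mm⁴.
Web: 6 × 390, A = 2 340 mm², x = 65 mm, Ī = 7 020 mm⁴.
Top flange: 130 × 12, A = 1 560 mm², x = 65 mm, Ī = 2 197 000 mm⁴.
By symmetry the centroid is at mid-width, x̄ = 65 mm.
All pieces are centred on the centroidal y-axis, so I = ΣĪ = 4 401 020 mm⁴.

I_yy ≈ 4.401 × 10⁶ mm⁴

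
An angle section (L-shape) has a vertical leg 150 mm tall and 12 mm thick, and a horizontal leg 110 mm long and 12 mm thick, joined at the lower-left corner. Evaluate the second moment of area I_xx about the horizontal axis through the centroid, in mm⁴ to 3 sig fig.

Treat the section as a set of non-overlapping primitives; coordinates are from the bounding-box lower-left.
Vertical leg: 12 × 150, A = 1 800 mm², y = 75 mm, Ī = 3 375 000 mm⁴.
Horizontal leg (remainder): 98 × 12, A = 1 176 mm², y = 6 mm, Ī = 14 112 mm⁴.
Centroid: ȳ = ΣA·y / ΣA = 47.734 mm.
Transfer each piece to the horizontal axis through the centroid using Ī + A·d² with d = y − 47.734:
  vertical leg: d = 27.266 mm → contributes +4 713 195 mm⁴
  horizontal leg (remainder): d = -41.734 mm → contributes +2 062 370 mm⁴
Total I = 6 775 565 mm⁴.

I_xx ≈ 6.78 × 10⁶ mm⁴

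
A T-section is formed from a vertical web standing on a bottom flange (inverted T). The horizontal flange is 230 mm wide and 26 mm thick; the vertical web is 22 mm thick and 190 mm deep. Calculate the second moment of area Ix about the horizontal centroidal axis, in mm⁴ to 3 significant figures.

Split into non-overlapping primitives; take the origin at the lower-left of the bounding box.
Flange: 230 × 26, A = 5 980 mm², y = 13 mm, Ī = 336 873 mm⁴.
Web: 22 × 190, A = 4 180 mm², y = 121 mm, Ī = 12 574 833 mm⁴.
Centroid: ȳ = ΣA·y / ΣA = 57.433 mm.
Transfer each piece to the horizontal centroidal axis using Ī + A·d² with d = y − 57.433:
  flange: d = -44.433 mm → contributes +12 143 174 mm⁴
  web: d = 63.567 mm → contributes +29 465 187 mm⁴
Total I = 41 608 361 mm⁴.

Ix ≈ 4.16 × 10⁷ mm⁴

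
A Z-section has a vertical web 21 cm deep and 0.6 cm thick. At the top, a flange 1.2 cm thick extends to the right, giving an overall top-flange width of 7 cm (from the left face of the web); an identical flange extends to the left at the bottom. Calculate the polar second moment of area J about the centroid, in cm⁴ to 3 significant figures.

Break the section into simple shapes (no overlaps), measuring from the bottom-left corner of the bounding box.
Web: 0.6 × 21, A = 12.6 cm², y = 10.5 cm, Ī = 463.05 cm⁴.
Top flange (beyond web): 6.4 × 1.2, A = 7.68 cm², y = 20.4 cm, Ī = 0.9216 cm⁴.
Bottom flange (beyond web): 6.4 × 1.2, A = 7.68 cm², y = 0.6 cm, Ī = 0.9216 cm⁴.
Centroid: ȳ = ΣA·y / ΣA = 10.5 cm.
Transfer each piece to the centroidal x-axis using Ī + A·d² with d = y − 10.5:
  web: d = 0 cm → contributes +463.05 cm⁴
  top flange (beyond web): d = 9.9 cm → contributes +753.64 cm⁴
  bottom flange (beyond web): d = -9.9 cm → contributes +753.64 cm⁴
Total I = 1970.3 cm⁴.
For the y-axis: x̄ = 6.7 cm.
Repeating about the centroidal y-axis gives I_y = 240.97 cm⁴.
Polar second moment: J = I_x + I_y = 2211.3 cm⁴.

J ≈ 2210 cm⁴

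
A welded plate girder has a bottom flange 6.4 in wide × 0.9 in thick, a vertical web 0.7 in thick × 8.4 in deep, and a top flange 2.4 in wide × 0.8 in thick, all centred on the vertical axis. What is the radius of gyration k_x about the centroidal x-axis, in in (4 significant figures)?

Treat the section as a set of non-overlapping primitives; coordinates are from the bounding-box lower-left.
Bottom plate: 6.4 × 0.9, A = 5.76 in², y = 0.45 in, Ī = 0.3888 in⁴.
Web plate: 0.7 × 8.4, A = 5.88 in², y = 5.1 in, Ī = 34.5744 in⁴.
Top plate: 2.4 × 0.8, A = 1.92 in², y = 9.7 in, Ī = 0.1024 in⁴.
Centroid: ȳ = ΣA·y / ΣA = 3.77611 in.
Transfer each piece to the centroidal x-axis using Ī + A·d² with d = y − 3.77611:
  bottom plate: d = -3.32611 in → contributes +64.1116 in⁴
  web plate: d = 1.32389 in → contributes +44.8802 in⁴
  top plate: d = 5.92389 in → contributes +67.48 in⁴
Total I = 176.472 in⁴.
Radius of gyration: k = √(I/A) = √(176.472 / 13.56) = 3.60751 in.

k_x ≈ 3.608 in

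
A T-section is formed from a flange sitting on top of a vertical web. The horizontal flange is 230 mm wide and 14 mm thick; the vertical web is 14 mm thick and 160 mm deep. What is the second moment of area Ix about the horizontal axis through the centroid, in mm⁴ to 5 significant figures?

Break the section into simple shapes (no overlaps), measuring from the bottom-left corner of the bounding box.
Flange: 230 × 14, A = 3 220 mm², y = 167 mm, Ī = 52593.33 mm⁴.
Web: 14 × 160, A = 2 240 mm², y = 80 mm, Ī = 4 778 667 mm⁴.
Centroid: ȳ = ΣA·y / ΣA = 131.3077 mm.
Transfer each piece to the horizontal axis through the centroid using Ī + A·d² with d = y − 131.3077:
  flange: d = 35.69231 mm → contributes +4 154 683 mm⁴
  web: d = -51.30769 mm → contributes +10 675 420 mm⁴
Total I = 14 830 103 mm⁴.

Ix ≈ 1.4830 × 10⁷ mm⁴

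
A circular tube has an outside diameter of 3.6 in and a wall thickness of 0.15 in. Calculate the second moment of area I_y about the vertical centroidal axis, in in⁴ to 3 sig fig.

I_y ≈ 2.42 in⁴

Split into non-overlapping primitives; take the origin at the lower-left of the bounding box.
Outer circle: ⌀3.6, A = 10.179 in², x = 1.8 in, Ī = 8.2448 in⁴.
Bore (subtracted): ⌀3.3, A = 8.553 in², x = 1.8 in, Ī = 5.8214 in⁴.
By symmetry the centroid is at mid-width, x̄ = 1.8 in.
All pieces are centred on the vertical centroidal axis, so I = ΣĪ (holes subtracted) = 2.4234 in⁴.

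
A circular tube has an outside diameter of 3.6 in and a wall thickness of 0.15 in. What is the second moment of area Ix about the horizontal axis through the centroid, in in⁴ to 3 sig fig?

Ix ≈ 2.42 in⁴

Decompose the section into non-overlapping parts with the origin at the bottom-left of its bounding rectangle.
Outer circle: ⌀3.6, A = 10.179 in², y = 1.8 in, Ī = 8.2448 in⁴.
Bore (subtracted): ⌀3.3, A = 8.553 in², y = 1.8 in, Ī = 5.8214 in⁴.
By symmetry the centroid is at mid-height, ȳ = 1.8 in.
All pieces are centred on the horizontal axis through the centroid, so I = ΣĪ (holes subtracted) = 2.4234 in⁴.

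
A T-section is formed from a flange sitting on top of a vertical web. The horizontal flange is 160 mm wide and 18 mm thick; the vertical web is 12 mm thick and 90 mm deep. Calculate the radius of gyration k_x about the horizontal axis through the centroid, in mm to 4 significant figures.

k_x ≈ 27.97 mm

Break the section into simple shapes (no overlaps), measuring from the bottom-left corner of the bounding box.
Flange: 160 × 18, A = 2 880 mm², y = 99 mm, Ī = 77 760 mm⁴.
Web: 12 × 90, A = 1 080 mm², y = 45 mm, Ī = 729 000 mm⁴.
Centroid: ȳ = ΣA·y / ΣA = 84.2727 mm.
Transfer each piece to the horizontal axis through the centroid using Ī + A·d² with d = y − 84.2727:
  flange: d = 14.7273 mm → contributes +702 411 mm⁴
  web: d = -39.2727 mm → contributes +2 394 735 mm⁴
Total I = 3 097 145 mm⁴.
Radius of gyration: k = √(I/A) = √(3 097 145 / 3 960) = 27.9662 mm.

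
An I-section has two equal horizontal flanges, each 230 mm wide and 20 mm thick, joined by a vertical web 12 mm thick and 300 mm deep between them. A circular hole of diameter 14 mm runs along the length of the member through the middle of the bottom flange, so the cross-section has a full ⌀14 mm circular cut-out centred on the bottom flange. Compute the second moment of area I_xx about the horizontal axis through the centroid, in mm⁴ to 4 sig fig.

Split into non-overlapping primitives; take the origin at the lower-left of the bounding box.
Bottom flange: 230 × 20, A = 4 600 mm², y = 10 mm, Ī = 153 333 mm⁴.
Web: 12 × 300, A = 3 600 mm², y = 170 mm, Ī = 27 000 000 mm⁴.
Top flange: 230 × 20, A = 4 600 mm², y = 330 mm, Ī = 153 333 mm⁴.
Hole (subtracted): ⌀14, A = 153.938 mm², y = 10 mm, Ī = 1885.74 mm⁴.
Centroid: ȳ = ΣA·y / ΣA = 171.948 mm.
Transfer each piece to the horizontal axis through the centroid using Ī + A·d² with d = y − 171.948:
  bottom flange: d = -161.948 mm → contributes +120 797 722 mm⁴
  web: d = -1.94765 mm → contributes +27 013 656 mm⁴
  top flange: d = 158.052 mm → contributes +115 063 844 mm⁴
  hole: d = -161.948 mm → contributes −4 039 225 mm⁴
Total I = 258 835 996 mm⁴.

I_xx ≈ 2.588 × 10⁸ mm⁴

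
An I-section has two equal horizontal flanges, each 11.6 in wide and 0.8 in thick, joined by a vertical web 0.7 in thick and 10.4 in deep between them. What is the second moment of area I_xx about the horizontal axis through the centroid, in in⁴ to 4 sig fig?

Split into non-overlapping primitives; take the origin at the lower-left of the bounding box.
Bottom flange: 11.6 × 0.8, A = 9.28 in², y = 0.4 in, Ī = 0.494933 in⁴.
Web: 0.7 × 10.4, A = 7.28 in², y = 6 in, Ī = 65.6171 in⁴.
Top flange: 11.6 × 0.8, A = 9.28 in², y = 11.6 in, Ī = 0.494933 in⁴.
By symmetry the centroid is at mid-height, ȳ = 6 in.
Transfer each piece to the horizontal axis through the centroid using Ī + A·d² with d = y − 6:
  bottom flange: d = -5.6 in → contributes +291.516 in⁴
  web: d = 0 in → contributes +65.6171 in⁴
  top flange: d = 5.6 in → contributes +291.516 in⁴
Total I = 648.649 in⁴.

I_xx ≈ 648.6 in⁴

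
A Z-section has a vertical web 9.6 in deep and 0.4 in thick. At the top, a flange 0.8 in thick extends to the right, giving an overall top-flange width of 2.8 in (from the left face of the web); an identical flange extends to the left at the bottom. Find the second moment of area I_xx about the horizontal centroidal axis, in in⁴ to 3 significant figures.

I_xx ≈ 104 in⁴

Treat the section as a set of non-overlapping primitives; coordinates are from the bounding-box lower-left.
Web: 0.4 × 9.6, A = 3.84 in², y = 4.8 in, Ī = 29.491 in⁴.
Top flange (beyond web): 2.4 × 0.8, A = 1.92 in², y = 9.2 in, Ī = 0.1024 in⁴.
Bottom flange (beyond web): 2.4 × 0.8, A = 1.92 in², y = 0.4 in, Ī = 0.1024 in⁴.
Centroid: ȳ = ΣA·y / ΣA = 4.8 in.
Transfer each piece to the horizontal centroidal axis using Ī + A·d² with d = y − 4.8:
  web: d = 0 in → contributes +29.491 in⁴
  top flange (beyond web): d = 4.4 in → contributes +37.274 in⁴
  bottom flange (beyond web): d = -4.4 in → contributes +37.274 in⁴
Total I = 104.04 in⁴.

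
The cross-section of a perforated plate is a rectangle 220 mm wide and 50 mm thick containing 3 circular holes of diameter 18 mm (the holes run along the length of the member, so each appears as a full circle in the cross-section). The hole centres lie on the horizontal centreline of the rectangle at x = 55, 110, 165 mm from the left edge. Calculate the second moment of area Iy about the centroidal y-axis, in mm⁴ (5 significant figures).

Treat the section as a set of non-overlapping primitives; coordinates are from the bounding-box lower-left.
Plate: 220 × 50, A = 11 000 mm², x = 110 mm, Ī = 44 366 667 mm⁴.
Hole 1 (subtracted): ⌀18, A = 254.469 mm², x = 55 mm, Ī = 5152.997 mm⁴.
Hole 2 (subtracted): ⌀18, A = 254.469 mm², x = 110 mm, Ī = 5152.997 mm⁴.
Hole 3 (subtracted): ⌀18, A = 254.469 mm², x = 165 mm, Ī = 5152.997 mm⁴.
By symmetry the centroid is at mid-width, x̄ = 110 mm.
Transfer each piece to the centroidal y-axis using Ī + A·d² with d = x − 110:
  plate: d = 0 mm → contributes +44 366 667 mm⁴
  hole 1: d = -55 mm → contributes −774921.7 mm⁴
  hole 2: d = 0 mm → contributes −5152.997 mm⁴
  hole 3: d = 55 mm → contributes −774921.7 mm⁴
Total I = 42 811 670 mm⁴.

Iy ≈ 4.2812 × 10⁷ mm⁴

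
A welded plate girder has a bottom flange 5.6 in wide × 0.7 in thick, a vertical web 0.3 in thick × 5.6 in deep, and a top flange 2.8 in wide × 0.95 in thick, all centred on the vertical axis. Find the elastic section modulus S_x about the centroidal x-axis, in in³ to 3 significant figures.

S_x ≈ 16.8 in³

Treat the section as a set of non-overlapping primitives; coordinates are from the bounding-box lower-left.
Bottom plate: 5.6 × 0.7, A = 3.92 in², y = 0.35 in, Ī = 0.16007 in⁴.
Web plate: 0.3 × 5.6, A = 1.68 in², y = 3.5 in, Ī = 4.3904 in⁴.
Top plate: 2.8 × 0.95, A = 2.66 in², y = 6.775 in, Ī = 0.20005 in⁴.
Centroid: ȳ = ΣA·y / ΣA = 3.0597 in.
Transfer each piece to the centroidal x-axis using Ī + A·d² with d = y − 3.0597:
  bottom plate: d = -2.7097 in → contributes +28.944 in⁴
  web plate: d = 0.44025 in → contributes +4.716 in⁴
  top plate: d = 3.7153 in → contributes +36.916 in⁴
Total I = 70.576 in⁴.
Extreme fibre distance c = 4.1903 in; S = I/c = 16.843 in³.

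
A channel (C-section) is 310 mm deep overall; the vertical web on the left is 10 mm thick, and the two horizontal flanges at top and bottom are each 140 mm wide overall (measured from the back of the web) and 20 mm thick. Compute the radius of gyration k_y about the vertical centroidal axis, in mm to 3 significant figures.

Split into non-overlapping primitives; take the origin at the lower-left of the bounding box.
Web: 10 × 310, A = 3 100 mm², x = 5 mm, Ī = 25 833 mm⁴.
Top flange (beyond web): 130 × 20, A = 2 600 mm², x = 75 mm, Ī = 3 661 667 mm⁴.
Bottom flange (beyond web): 130 × 20, A = 2 600 mm², x = 75 mm, Ī = 3 661 667 mm⁴.
Centroid: x̄ = ΣA·x / ΣA = 48.855 mm.
Transfer each piece to the vertical centroidal axis using Ī + A·d² with d = x − 48.855:
  web: d = -43.855 mm → contributes +5 988 057 mm⁴
  top flange (beyond web): d = 26.145 mm → contributes +5 438 868 mm⁴
  bottom flange (beyond web): d = 26.145 mm → contributes +5 438 868 mm⁴
Total I = 16 865 793 mm⁴.
Radius of gyration: k = √(I/A) = √(16 865 793 / 8 300) = 45.078 mm.

k_y ≈ 45.1 mm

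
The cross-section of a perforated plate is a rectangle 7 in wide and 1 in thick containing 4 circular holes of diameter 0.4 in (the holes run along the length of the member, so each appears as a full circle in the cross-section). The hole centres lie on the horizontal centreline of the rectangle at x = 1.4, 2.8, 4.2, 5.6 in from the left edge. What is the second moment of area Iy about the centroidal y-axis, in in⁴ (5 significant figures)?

Treat the section as a set of non-overlapping primitives; coordinates are from the bounding-box lower-left.
Plate: 7 × 1, A = 7 in², x = 3.5 in, Ī = 28.58333 in⁴.
Hole 1 (subtracted): ⌀0.4, A = 0.1256637 in², x = 1.4 in, Ī = 0.001256637 in⁴.
Hole 2 (subtracted): ⌀0.4, A = 0.1256637 in², x = 2.8 in, Ī = 0.001256637 in⁴.
Hole 3 (subtracted): ⌀0.4, A = 0.1256637 in², x = 4.2 in, Ī = 0.001256637 in⁴.
Hole 4 (subtracted): ⌀0.4, A = 0.1256637 in², x = 5.6 in, Ī = 0.001256637 in⁴.
By symmetry the centroid is at mid-width, x̄ = 3.5 in.
Transfer each piece to the centroidal y-axis using Ī + A·d² with d = x − 3.5:
  plate: d = 0 in → contributes +28.58333 in⁴
  hole 1: d = -2.1 in → contributes −0.5554336 in⁴
  hole 2: d = -0.7 in → contributes −0.06283185 in⁴
  hole 3: d = 0.7 in → contributes −0.06283185 in⁴
  hole 4: d = 2.1 in → contributes −0.5554336 in⁴
Total I = 27.3468 in⁴.

Iy ≈ 27.347 in⁴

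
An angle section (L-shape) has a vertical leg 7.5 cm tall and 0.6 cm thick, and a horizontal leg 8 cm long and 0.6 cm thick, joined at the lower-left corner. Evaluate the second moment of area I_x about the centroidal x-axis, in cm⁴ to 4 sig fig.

Split into non-overlapping primitives; take the origin at the lower-left of the bounding box.
Vertical leg: 0.6 × 7.5, A = 4.5 cm², y = 3.75 cm, Ī = 21.0938 cm⁴.
Horizontal leg (remainder): 7.4 × 0.6, A = 4.44 cm², y = 0.3 cm, Ī = 0.1332 cm⁴.
Centroid: ȳ = ΣA·y / ΣA = 2.03658 cm.
Transfer each piece to the centroidal x-axis using Ī + A·d² with d = y − 2.03658:
  vertical leg: d = 1.71342 cm → contributes +34.3049 cm⁴
  horizontal leg (remainder): d = -1.73658 cm → contributes +13.5229 cm⁴
Total I = 47.8278 cm⁴.

I_x ≈ 47.83 cm⁴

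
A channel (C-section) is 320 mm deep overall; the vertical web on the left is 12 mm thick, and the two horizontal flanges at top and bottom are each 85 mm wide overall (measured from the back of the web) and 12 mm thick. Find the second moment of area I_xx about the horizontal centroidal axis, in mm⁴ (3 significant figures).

Break the section into simple shapes (no overlaps), measuring from the bottom-left corner of the bounding box.
Web: 12 × 320, A = 3 840 mm², y = 160 mm, Ī = 32 768 000 mm⁴.
Top flange (beyond web): 73 × 12, A = 876 mm², y = 314 mm, Ī = 10 512 mm⁴.
Bottom flange (beyond web): 73 × 12, A = 876 mm², y = 6 mm, Ī = 10 512 mm⁴.
By symmetry the centroid is at mid-height, ȳ = 160 mm.
Transfer each piece to the horizontal centroidal axis using Ī + A·d² with d = y − 160:
  web: d = 0 mm → contributes +32 768 000 mm⁴
  top flange (beyond web): d = 154 mm → contributes +20 785 728 mm⁴
  bottom flange (beyond web): d = -154 mm → contributes +20 785 728 mm⁴
Total I = 74 339 456 mm⁴.

I_xx ≈ 7.43 × 10⁷ mm⁴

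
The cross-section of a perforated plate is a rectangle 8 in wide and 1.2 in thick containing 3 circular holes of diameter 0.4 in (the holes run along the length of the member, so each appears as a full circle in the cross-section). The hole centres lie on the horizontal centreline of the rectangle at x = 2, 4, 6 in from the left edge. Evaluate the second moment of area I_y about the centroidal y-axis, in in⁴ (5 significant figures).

Break the section into simple shapes (no overlaps), measuring from the bottom-left corner of the bounding box.
Plate: 8 × 1.2, A = 9.6 in², x = 4 in, Ī = 51.2 in⁴.
Hole 1 (subtracted): ⌀0.4, A = 0.1256637 in², x = 2 in, Ī = 0.001256637 in⁴.
Hole 2 (subtracted): ⌀0.4, A = 0.1256637 in², x = 4 in, Ī = 0.001256637 in⁴.
Hole 3 (subtracted): ⌀0.4, A = 0.1256637 in², x = 6 in, Ī = 0.001256637 in⁴.
By symmetry the centroid is at mid-width, x̄ = 4 in.
Transfer each piece to the centroidal y-axis using Ī + A·d² with d = x − 4:
  plate: d = 0 in → contributes +51.2 in⁴
  hole 1: d = -2 in → contributes −0.5039115 in⁴
  hole 2: d = 0 in → contributes −0.001256637 in⁴
  hole 3: d = 2 in → contributes −0.5039115 in⁴
Total I = 50.19092 in⁴.

I_y ≈ 50.191 in⁴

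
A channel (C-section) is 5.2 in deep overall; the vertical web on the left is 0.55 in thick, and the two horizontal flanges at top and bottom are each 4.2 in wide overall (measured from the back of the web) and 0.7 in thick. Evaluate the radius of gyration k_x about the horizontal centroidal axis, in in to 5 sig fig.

Decompose the section into non-overlapping parts with the origin at the bottom-left of its bounding rectangle.
Web: 0.55 × 5.2, A = 2.86 in², y = 2.6 in, Ī = 6.444533 in⁴.
Top flange (beyond web): 3.65 × 0.7, A = 2.555 in², y = 4.85 in, Ī = 0.1043292 in⁴.
Bottom flange (beyond web): 3.65 × 0.7, A = 2.555 in², y = 0.35 in, Ī = 0.1043292 in⁴.
By symmetry the centroid is at mid-height, ȳ = 2.6 in.
Transfer each piece to the horizontal centroidal axis using Ī + A·d² with d = y − 2.6:
  web: d = 0 in → contributes +6.444533 in⁴
  top flange (beyond web): d = 2.25 in → contributes +13.03902 in⁴
  bottom flange (beyond web): d = -2.25 in → contributes +13.03902 in⁴
Total I = 32.52257 in⁴.
Radius of gyration: k = √(I/A) = √(32.52257 / 7.97) = 2.020055 in.

k_x ≈ 2.0201 in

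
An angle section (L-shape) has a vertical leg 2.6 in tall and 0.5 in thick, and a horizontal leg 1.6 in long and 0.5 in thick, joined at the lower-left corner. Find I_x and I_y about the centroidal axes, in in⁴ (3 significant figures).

I_x ≈ 1.17 in⁴, I_y ≈ 0.330 in⁴

Treat the section as a set of non-overlapping primitives; coordinates are from the bounding-box lower-left.
Vertical leg: 0.5 × 2.6, A = 1.3 in², y = 1.3 in, Ī = 0.73233 in⁴.
Horizontal leg (remainder): 1.1 × 0.5, A = 0.55 in², y = 0.25 in, Ī = 0.011458 in⁴.
Centroid: ȳ = ΣA·y / ΣA = 0.98784 in.
Transfer each piece to the centroidal x-axis using Ī + A·d² with d = y − 0.98784:
  vertical leg: d = 0.31216 in → contributes +0.85901 in⁴
  horizontal leg (remainder): d = -0.73784 in → contributes +0.31088 in⁴
Total I = 1.1699 in⁴.
For the y-axis: x̄ = 0.48784 in.
Repeating about the centroidal y-axis gives I_y = 0.32989 in⁴.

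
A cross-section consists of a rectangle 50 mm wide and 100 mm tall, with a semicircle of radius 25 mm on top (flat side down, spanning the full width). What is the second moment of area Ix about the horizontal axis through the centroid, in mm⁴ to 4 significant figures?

Ix ≈ 7.224 × 10⁶ mm⁴

Treat the section as a set of non-overlapping primitives; coordinates are from the bounding-box lower-left.
Rectangular body: 50 × 100, A = 5 000 mm², y = 50 mm, Ī = 4 166 667 mm⁴.
Semicircular cap: semicircle r = 25, A = 981.748 mm², y = 110.61 mm, Ī = 42873.8 mm⁴.
Centroid: ȳ = ΣA·y / ΣA = 59.9476 mm.
Transfer each piece to the horizontal axis through the centroid using Ī + A·d² with d = y − 59.9476:
  rectangular body: d = -9.9476 mm → contributes +4 661 441 mm⁴
  semicircular cap: d = 50.6627 mm → contributes +2 562 737 mm⁴
Total I = 7 224 178 mm⁴.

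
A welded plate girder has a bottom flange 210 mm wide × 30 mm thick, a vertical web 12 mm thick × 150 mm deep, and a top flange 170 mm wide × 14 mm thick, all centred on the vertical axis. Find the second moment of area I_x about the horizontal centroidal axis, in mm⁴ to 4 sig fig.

Break the section into simple shapes (no overlaps), measuring from the bottom-left corner of the bounding box.
Bottom plate: 210 × 30, A = 6 300 mm², y = 15 mm, Ī = 472 500 mm⁴.
Web plate: 12 × 150, A = 1 800 mm², y = 105 mm, Ī = 3 375 000 mm⁴.
Top plate: 170 × 14, A = 2 380 mm², y = 187 mm, Ī = 38873.3 mm⁴.
Centroid: ȳ = ΣA·y / ΣA = 69.5191 mm.
Transfer each piece to the horizontal centroidal axis using Ī + A·d² with d = y − 69.5191:
  bottom plate: d = -54.5191 mm → contributes +19 198 182 mm⁴
  web plate: d = 35.4809 mm → contributes +5 641 012 mm⁴
  top plate: d = 117.481 mm → contributes +32 887 076 mm⁴
Total I = 57 726 270 mm⁴.

I_x ≈ 5.773 × 10⁷ mm⁴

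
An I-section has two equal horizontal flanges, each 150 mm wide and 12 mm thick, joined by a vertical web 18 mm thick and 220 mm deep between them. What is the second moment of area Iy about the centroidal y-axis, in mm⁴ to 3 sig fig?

Iy ≈ 6.86 × 10⁶ mm⁴

Treat the section as a set of non-overlapping primitives; coordinates are from the bounding-box lower-left.
Bottom flange: 150 × 12, A = 1 800 mm², x = 75 mm, Ī = 3 375 000 mm⁴.
Web: 18 × 220, A = 3 960 mm², x = 75 mm, Ī = 106 920 mm⁴.
Top flange: 150 × 12, A = 1 800 mm², x = 75 mm, Ī = 3 375 000 mm⁴.
By symmetry the centroid is at mid-width, x̄ = 75 mm.
All pieces are centred on the centroidal y-axis, so I = ΣĪ = 6 856 920 mm⁴.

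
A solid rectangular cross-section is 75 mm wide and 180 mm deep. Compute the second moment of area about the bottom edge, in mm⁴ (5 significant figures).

The section: 75 × 180, A = 13 500 mm², y = 90 mm, Ī = 36 450 000 mm⁴.
Transfer it to the bottom edge using Ī + A·d² with d = y − 0:
  the section: d = 90 mm → contributes +145 800 000 mm⁴
Total I = 145 800 000 mm⁴.

I_base ≈ 1.4580 × 10⁸ mm⁴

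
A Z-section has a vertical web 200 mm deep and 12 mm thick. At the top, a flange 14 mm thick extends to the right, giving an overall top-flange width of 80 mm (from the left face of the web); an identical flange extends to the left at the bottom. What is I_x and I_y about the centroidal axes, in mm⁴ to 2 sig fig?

I_x ≈ 2.4 × 10⁷ mm⁴, I_y ≈ 3.8 × 10⁶ mm⁴

Decompose the section into non-overlapping parts with the origin at the bottom-left of its bounding rectangle.
Web: 12 × 200, A = 2 400 mm², y = 100 mm, Ī = 8 000 000 mm⁴.
Top flange (beyond web): 68 × 14, A = 952 mm², y = 193 mm, Ī = 15 549 mm⁴.
Bottom flange (beyond web): 68 × 14, A = 952 mm², y = 7 mm, Ī = 15 549 mm⁴.
Centroid: ȳ = ΣA·y / ΣA = 100 mm.
Transfer each piece to the centroidal x-axis using Ī + A·d² with d = y − 100:
  web: d = 0 mm → contributes +8 000 000 mm⁴
  top flange (beyond web): d = 93 mm → contributes +8 249 397 mm⁴
  bottom flange (beyond web): d = -93 mm → contributes +8 249 397 mm⁴
Total I = 24 498 795 mm⁴.
For the y-axis: x̄ = 74 mm.
Repeating about the centroidal y-axis gives I_y = 3 808 875 mm⁴.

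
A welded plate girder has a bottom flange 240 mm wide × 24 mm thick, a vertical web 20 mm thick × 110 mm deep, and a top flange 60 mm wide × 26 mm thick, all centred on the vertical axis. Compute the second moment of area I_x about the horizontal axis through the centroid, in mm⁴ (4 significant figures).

I_x ≈ 2.743 × 10⁷ mm⁴

Treat the section as a set of non-overlapping primitives; coordinates are from the bounding-box lower-left.
Bottom plate: 240 × 24, A = 5 760 mm², y = 12 mm, Ī = 276 480 mm⁴.
Web plate: 20 × 110, A = 2 200 mm², y = 79 mm, Ī = 2 218 333 mm⁴.
Top plate: 60 × 26, A = 1 560 mm², y = 147 mm, Ī = 87 880 mm⁴.
Centroid: ȳ = ΣA·y / ΣA = 49.605 mm.
Transfer each piece to the horizontal axis through the centroid using Ī + A·d² with d = y − 49.605:
  bottom plate: d = -37.605 mm → contributes +8 421 922 mm⁴
  web plate: d = 29.395 mm → contributes +4 119 273 mm⁴
  top plate: d = 97.395 mm → contributes +14 885 693 mm⁴
Total I = 27 426 888 mm⁴.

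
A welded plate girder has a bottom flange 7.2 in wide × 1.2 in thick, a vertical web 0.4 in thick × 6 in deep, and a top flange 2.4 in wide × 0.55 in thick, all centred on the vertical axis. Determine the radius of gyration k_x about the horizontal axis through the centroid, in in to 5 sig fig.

Treat the section as a set of non-overlapping primitives; coordinates are from the bounding-box lower-left.
Bottom plate: 7.2 × 1.2, A = 8.64 in², y = 0.6 in, Ī = 1.0368 in⁴.
Web plate: 0.4 × 6, A = 2.4 in², y = 4.2 in, Ī = 7.2 in⁴.
Top plate: 2.4 × 0.55, A = 1.32 in², y = 7.475 in, Ī = 0.033275 in⁴.
Centroid: ȳ = ΣA·y / ΣA = 2.033252 in.
Transfer each piece to the horizontal axis through the centroid using Ī + A·d² with d = y − 2.033252:
  bottom plate: d = -1.433252 in → contributes +18.7852 in⁴
  web plate: d = 2.166748 in → contributes +18.46751 in⁴
  top plate: d = 5.441748 in → contributes +39.12193 in⁴
Total I = 76.37463 in⁴.
Radius of gyration: k = √(I/A) = √(76.37463 / 12.36) = 2.485795 in.

k_x ≈ 2.4858 in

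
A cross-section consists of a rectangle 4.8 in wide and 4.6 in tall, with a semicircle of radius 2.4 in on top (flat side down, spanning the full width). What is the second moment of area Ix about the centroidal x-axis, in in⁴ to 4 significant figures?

Decompose the section into non-overlapping parts with the origin at the bottom-left of its bounding rectangle.
Rectangular body: 4.8 × 4.6, A = 22.08 in², y = 2.3 in, Ī = 38.9344 in⁴.
Semicircular cap: semicircle r = 2.4, A = 9.04779 in², y = 5.61859 in, Ī = 3.64147 in⁴.
Centroid: ȳ = ΣA·y / ΣA = 3.2646 in.
Transfer each piece to the centroidal x-axis using Ī + A·d² with d = y − 3.2646:
  rectangular body: d = -0.964601 in → contributes +59.4789 in⁴
  semicircular cap: d = 2.35399 in → contributes +53.7777 in⁴
Total I = 113.257 in⁴.

Ix ≈ 113.3 in⁴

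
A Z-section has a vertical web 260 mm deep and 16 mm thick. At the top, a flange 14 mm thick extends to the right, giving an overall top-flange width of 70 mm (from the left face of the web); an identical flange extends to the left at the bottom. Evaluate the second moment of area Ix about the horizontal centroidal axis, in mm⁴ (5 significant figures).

Ix ≈ 4.6334 × 10⁷ mm⁴

Split into non-overlapping primitives; take the origin at the lower-left of the bounding box.
Web: 16 × 260, A = 4 160 mm², y = 130 mm, Ī = 23 434 667 mm⁴.
Top flange (beyond web): 54 × 14, A = 756 mm², y = 253 mm, Ī = 12 348 mm⁴.
Bottom flange (beyond web): 54 × 14, A = 756 mm², y = 7 mm, Ī = 12 348 mm⁴.
Centroid: ȳ = ΣA·y / ΣA = 130 mm.
Transfer each piece to the horizontal centroidal axis using Ī + A·d² with d = y − 130:
  web: d = 0 mm → contributes +23 434 667 mm⁴
  top flange (beyond web): d = 123 mm → contributes +11 449 872 mm⁴
  bottom flange (beyond web): d = -123 mm → contributes +11 449 872 mm⁴
Total I = 46 334 411 mm⁴.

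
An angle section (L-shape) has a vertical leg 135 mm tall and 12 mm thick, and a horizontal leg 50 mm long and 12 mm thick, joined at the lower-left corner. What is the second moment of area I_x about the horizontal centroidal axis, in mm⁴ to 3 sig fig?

I_x ≈ 3.81 × 10⁶ mm⁴

Split into non-overlapping primitives; take the origin at the lower-left of the bounding box.
Vertical leg: 12 × 135, A = 1 620 mm², y = 67.5 mm, Ī = 2 460 375 mm⁴.
Horizontal leg (remainder): 38 × 12, A = 456 mm², y = 6 mm, Ī = 5 472 mm⁴.
Centroid: ȳ = ΣA·y / ΣA = 53.991 mm.
Transfer each piece to the horizontal centroidal axis using Ī + A·d² with d = y − 53.991:
  vertical leg: d = 13.509 mm → contributes +2 755 999 mm⁴
  horizontal leg (remainder): d = -47.991 mm → contributes +1 055 716 mm⁴
Total I = 3 811 716 mm⁴.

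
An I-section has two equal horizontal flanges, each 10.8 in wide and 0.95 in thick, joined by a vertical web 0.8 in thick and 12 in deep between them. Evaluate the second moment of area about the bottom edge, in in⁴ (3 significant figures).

I_base ≈ 2430 in⁴

Split into non-overlapping primitives; take the origin at the lower-left of the bounding box.
Bottom flange: 10.8 × 0.95, A = 10.26 in², y = 0.475 in, Ī = 0.77164 in⁴.
Web: 0.8 × 12, A = 9.6 in², y = 6.95 in, Ī = 115.2 in⁴.
Top flange: 10.8 × 0.95, A = 10.26 in², y = 13.425 in, Ī = 0.77164 in⁴.
Transfer each piece to the bottom edge using Ī + A·d² with d = y − 0:
  bottom flange: d = 0.475 in → contributes +3.0866 in⁴
  web: d = 6.95 in → contributes +578.9 in⁴
  top flange: d = 13.425 in → contributes +1849.9 in⁴
Total I = 2431.9 in⁴.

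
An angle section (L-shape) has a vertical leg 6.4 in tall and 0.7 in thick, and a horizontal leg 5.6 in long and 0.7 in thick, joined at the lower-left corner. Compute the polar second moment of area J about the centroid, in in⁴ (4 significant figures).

J ≈ 53.49 in⁴

Treat the section as a set of non-overlapping primitives; coordinates are from the bounding-box lower-left.
Vertical leg: 0.7 × 6.4, A = 4.48 in², y = 3.2 in, Ī = 15.2917 in⁴.
Horizontal leg (remainder): 4.9 × 0.7, A = 3.43 in², y = 0.35 in, Ī = 0.140058 in⁴.
Centroid: ȳ = ΣA·y / ΣA = 1.96416 in.
Transfer each piece to the centroidal x-axis using Ī + A·d² with d = y − 1.96416:
  vertical leg: d = 1.23584 in → contributes +22.134 in⁴
  horizontal leg (remainder): d = -1.61416 in → contributes +9.07696 in⁴
Total I = 31.211 in⁴.
For the y-axis: x̄ = 1.56416 in.
Repeating about the centroidal y-axis gives I_y = 22.2762 in⁴.
Polar second moment: J = I_x + I_y = 53.4872 in⁴.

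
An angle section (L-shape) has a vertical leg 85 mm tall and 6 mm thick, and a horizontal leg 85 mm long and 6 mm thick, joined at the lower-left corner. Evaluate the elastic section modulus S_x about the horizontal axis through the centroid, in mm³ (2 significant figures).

Split into non-overlapping primitives; take the origin at the lower-left of the bounding box.
Vertical leg: 6 × 85, A = 510 mm², y = 42.5 mm, Ī = 307 063 mm⁴.
Horizontal leg (remainder): 79 × 6, A = 474 mm², y = 3 mm, Ī = 1 422 mm⁴.
Centroid: ȳ = ΣA·y / ΣA = 23.47 mm.
Transfer each piece to the horizontal axis through the centroid using Ī + A·d² with d = y − 23.47:
  vertical leg: d = 19.03 mm → contributes +491 705 mm⁴
  horizontal leg (remainder): d = -20.47 mm → contributes +200 088 mm⁴
Total I = 691 792 mm⁴.
Extreme fibre distance c = 61.53 mm; S = I/c = 11 244 mm³.

S_x ≈ 1.1 × 10⁴ mm³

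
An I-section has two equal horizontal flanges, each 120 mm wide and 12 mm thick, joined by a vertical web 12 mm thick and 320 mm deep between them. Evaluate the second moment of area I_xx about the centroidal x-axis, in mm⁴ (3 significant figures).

Break the section into simple shapes (no overlaps), measuring from the bottom-left corner of the bounding box.
Bottom flange: 120 × 12, A = 1 440 mm², y = 6 mm, Ī = 17 280 mm⁴.
Web: 12 × 320, A = 3 840 mm², y = 172 mm, Ī = 32 768 000 mm⁴.
Top flange: 120 × 12, A = 1 440 mm², y = 338 mm, Ī = 17 280 mm⁴.
By symmetry the centroid is at mid-height, ȳ = 172 mm.
Transfer each piece to the centroidal x-axis using Ī + A·d² with d = y − 172:
  bottom flange: d = -166 mm → contributes +39 697 920 mm⁴
  web: d = 0 mm → contributes +32 768 000 mm⁴
  top flange: d = 166 mm → contributes +39 697 920 mm⁴
Total I = 112 163 840 mm⁴.

I_xx ≈ 1.12 × 10⁸ mm⁴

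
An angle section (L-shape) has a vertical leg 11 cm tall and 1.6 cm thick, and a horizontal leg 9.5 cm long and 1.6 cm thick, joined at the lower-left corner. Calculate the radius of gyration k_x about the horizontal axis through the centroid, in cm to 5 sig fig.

Treat the section as a set of non-overlapping primitives; coordinates are from the bounding-box lower-left.
Vertical leg: 1.6 × 11, A = 17.6 cm², y = 5.5 cm, Ī = 177.4667 cm⁴.
Horizontal leg (remainder): 7.9 × 1.6, A = 12.64 cm², y = 0.8 cm, Ī = 2.696533 cm⁴.
Centroid: ȳ = ΣA·y / ΣA = 3.53545 cm.
Transfer each piece to the horizontal axis through the centroid using Ī + A·d² with d = y − 3.53545:
  vertical leg: d = 1.96455 cm → contributes +245.3931 cm⁴
  horizontal leg (remainder): d = -2.73545 cm → contributes +97.27767 cm⁴
Total I = 342.6708 cm⁴.
Radius of gyration: k = √(I/A) = √(342.6708 / 30.24) = 3.36626 cm.

k_x ≈ 3.3663 cm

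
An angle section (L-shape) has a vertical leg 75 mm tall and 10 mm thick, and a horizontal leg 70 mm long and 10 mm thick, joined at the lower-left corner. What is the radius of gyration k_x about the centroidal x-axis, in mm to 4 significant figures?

k_x ≈ 22.91 mm

Split into non-overlapping primitives; take the origin at the lower-left of the bounding box.
Vertical leg: 10 × 75, A = 750 mm², y = 37.5 mm, Ī = 351 563 mm⁴.
Horizontal leg (remainder): 60 × 10, A = 600 mm², y = 5 mm, Ī = 5 000 mm⁴.
Centroid: ȳ = ΣA·y / ΣA = 23.0556 mm.
Transfer each piece to the centroidal x-axis using Ī + A·d² with d = y − 23.0556:
  vertical leg: d = 14.4444 mm → contributes +508 044 mm⁴
  horizontal leg (remainder): d = -18.0556 mm → contributes +200 602 mm⁴
Total I = 708 646 mm⁴.
Radius of gyration: k = √(I/A) = √(708 646 / 1 350) = 22.9112 mm.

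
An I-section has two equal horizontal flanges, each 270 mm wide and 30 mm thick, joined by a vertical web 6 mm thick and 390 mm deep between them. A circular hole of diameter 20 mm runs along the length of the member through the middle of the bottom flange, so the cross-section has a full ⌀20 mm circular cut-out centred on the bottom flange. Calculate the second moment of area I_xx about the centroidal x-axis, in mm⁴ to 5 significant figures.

I_xx ≈ 7.3119 × 10⁸ mm⁴

Treat the section as a set of non-overlapping primitives; coordinates are from the bounding-box lower-left.
Bottom flange: 270 × 30, A = 8 100 mm², y = 15 mm, Ī = 607 500 mm⁴.
Web: 6 × 390, A = 2 340 mm², y = 225 mm, Ī = 29 659 500 mm⁴.
Top flange: 270 × 30, A = 8 100 mm², y = 435 mm, Ī = 607 500 mm⁴.
Hole (subtracted): ⌀20, A = 314.1593 mm², y = 15 mm, Ī = 7853.982 mm⁴.
Centroid: ȳ = ΣA·y / ΣA = 228.6198 mm.
Transfer each piece to the centroidal x-axis using Ī + A·d² with d = y − 228.6198:
  bottom flange: d = -213.6198 mm → contributes +370 238 108 mm⁴
  web: d = -3.619775 mm → contributes +29 690 160 mm⁴
  top flange: d = 206.3802 mm → contributes +345 609 157 mm⁴
  hole: d = -213.6198 mm → contributes −14 344 012 mm⁴
Total I = 731 193 413 mm⁴.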